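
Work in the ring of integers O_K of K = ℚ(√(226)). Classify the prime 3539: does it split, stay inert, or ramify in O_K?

Since 226 ≢ 1 mod 4, the ring of integers is ℤ[√226] with discriminant 4·226 = 904.
disc(K) = 904 is not divisible by 3539; 3539 is unramified.
Legendre symbol by Euler's criterion: (226/3539) ≡ 226^1769 ≡ 3538 (mod 3539), i.e. (226/3539) = -1.
(226/3539) = -1, so 3539 is inert.

inert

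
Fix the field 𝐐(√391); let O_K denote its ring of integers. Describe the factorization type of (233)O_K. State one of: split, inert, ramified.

remains prime (inert)

d = 391 ≡ 3 (mod 4), so O_K = ℤ[√391] and disc(K) = 4d = 1564.
233 ∤ 1564, so 233 is unramified.
Euler's criterion: 391^116 mod 233 = 232. Thus (391|233) = -1.
(391/233) = -1, so 233 is inert.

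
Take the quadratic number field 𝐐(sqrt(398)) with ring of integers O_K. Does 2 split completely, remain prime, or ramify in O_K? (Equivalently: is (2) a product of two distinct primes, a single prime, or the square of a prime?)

ramified

398 mod 4 = 2, hence disc K = 4·398 = 1592 and O_K = ℤ[√398].
2 divides disc(K) = 1592, so 2 ramifies.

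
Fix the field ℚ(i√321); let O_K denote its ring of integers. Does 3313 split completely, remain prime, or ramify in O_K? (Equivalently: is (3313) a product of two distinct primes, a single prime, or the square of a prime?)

inert

Since -321 ≢ 1 mod 4, the ring of integers is ℤ[√-321] with discriminant 4·(-321) = -1284.
Since gcd(3313, -1284) = 1 the prime 3313 does not ramify.
Legendre symbol by Euler's criterion: (-321/3313) ≡ (-321)^1656 ≡ 3312 (mod 3313), i.e. (-321/3313) = -1.
d is a non-residue mod p, hence 3313 remains inert in O_K.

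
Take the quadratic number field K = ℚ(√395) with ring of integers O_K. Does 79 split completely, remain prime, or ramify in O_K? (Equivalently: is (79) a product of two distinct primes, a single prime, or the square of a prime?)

d = 395 ≡ 3 (mod 4), so O_K = ℤ[√395] and disc(K) = 4d = 1580.
disc(K) = 1580 = 79·20, so p = 79 is ramified.

ramified — (79) = 𝔭²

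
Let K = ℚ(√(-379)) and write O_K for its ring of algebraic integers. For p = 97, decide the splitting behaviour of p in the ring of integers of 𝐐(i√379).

97 splits in O_K

Since -379 ≡ 1 mod 4, the ring of integers is ℤ[(1+√-379)/2] with discriminant -379.
97 ∤ -379, so 97 is unramified.
Euler's criterion: (-379)^48 mod 97 = 1. Thus (-379|97) = 1.
d is a quadratic residue mod p, hence 97 splits in O_K.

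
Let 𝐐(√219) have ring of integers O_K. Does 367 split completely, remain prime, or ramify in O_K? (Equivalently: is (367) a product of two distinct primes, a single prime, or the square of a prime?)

remains prime (inert)

219 mod 4 = 3, hence disc K = 4·219 = 876 and O_K = ℤ[√219].
Since gcd(367, 876) = 1 the prime 367 does not ramify.
(219/367) = 219^183 mod 367 = 366, giving Legendre symbol -1.
d is a non-residue mod p, hence 367 remains inert in O_K.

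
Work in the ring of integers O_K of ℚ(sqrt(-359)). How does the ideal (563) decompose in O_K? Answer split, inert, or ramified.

splits completely

d = -359 ≡ 1 (mod 4), so O_K = ℤ[(1+√-359)/2] and disc(K) = d = -359.
disc(K) = -359 is not divisible by 563; 563 is unramified.
Legendre symbol by Euler's criterion: (-359/563) ≡ (-359)^281 ≡ 1 (mod 563), i.e. (-359/563) = 1.
(-359/563) = 1, so 563 splits.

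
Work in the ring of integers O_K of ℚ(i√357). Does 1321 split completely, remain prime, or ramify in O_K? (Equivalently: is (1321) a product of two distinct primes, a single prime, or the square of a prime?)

Since -357 ≢ 1 mod 4, the ring of integers is ℤ[√-357] with discriminant 4·(-357) = -1428.
Since gcd(1321, -1428) = 1 the prime 1321 does not ramify.
(-357/1321) = 964^660 mod 1321 = 1, giving Legendre symbol 1.
Legendre symbol 1 ⇒ 1321 is split.

p splits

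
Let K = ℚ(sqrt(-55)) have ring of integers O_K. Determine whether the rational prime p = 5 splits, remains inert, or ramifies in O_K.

-55 mod 4 = 1, hence disc K = -55 and O_K = ℤ[(1+√-55)/2].
5 divides disc(K) = -55, so 5 ramifies.

ramified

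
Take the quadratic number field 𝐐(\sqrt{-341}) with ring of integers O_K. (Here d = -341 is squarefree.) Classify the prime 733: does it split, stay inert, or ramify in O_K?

d = -341 ≡ 3 (mod 4), so O_K = ℤ[√-341] and disc(K) = 4d = -1364.
disc(K) = -1364 is not divisible by 733; 733 is unramified.
(-341/733) = 392^366 mod 733 = 732, giving Legendre symbol -1.
d is a non-residue mod p, hence 733 remains inert in O_K.

733 remains inert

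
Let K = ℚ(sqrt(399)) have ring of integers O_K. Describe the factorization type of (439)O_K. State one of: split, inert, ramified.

inert

Since 399 ≢ 1 mod 4, the ring of integers is ℤ[√399] with discriminant 4·399 = 1596.
Since gcd(439, 1596) = 1 the prime 439 does not ramify.
Euler's criterion: 399^219 mod 439 = 438. Thus (399|439) = -1.
(399/439) = -1, so 439 is inert.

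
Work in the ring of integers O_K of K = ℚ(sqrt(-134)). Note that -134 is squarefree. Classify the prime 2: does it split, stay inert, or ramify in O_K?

Since -134 ≢ 1 mod 4, the ring of integers is ℤ[√-134] with discriminant 4·(-134) = -536.
disc(K) = -536 = 2·(-268), so p = 2 is ramified.

ramifies in O_K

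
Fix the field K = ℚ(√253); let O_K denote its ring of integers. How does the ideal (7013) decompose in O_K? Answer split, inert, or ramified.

d = 253 ≡ 1 (mod 4), so O_K = ℤ[(1+√253)/2] and disc(K) = d = 253.
Since gcd(7013, 253) = 1 the prime 7013 does not ramify.
(253/7013) = 253^3506 mod 7013 = 1, giving Legendre symbol 1.
Legendre symbol 1 ⇒ 7013 is split.

splits completely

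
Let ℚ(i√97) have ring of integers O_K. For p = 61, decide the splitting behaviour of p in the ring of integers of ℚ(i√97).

-97 mod 4 = 3, hence disc K = 4·(-97) = -388 and O_K = ℤ[√-97].
Since gcd(61, -388) = 1 the prime 61 does not ramify.
Euler's criterion: (-97)^30 mod 61 = 1. Thus (-97|61) = 1.
(-97/61) = 1, so 61 splits.

61 splits in O_K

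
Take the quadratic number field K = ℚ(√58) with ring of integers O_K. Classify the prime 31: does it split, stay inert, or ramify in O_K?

p is inert

58 mod 4 = 2, hence disc K = 4·58 = 232 and O_K = ℤ[√58].
31 ∤ 232, so 31 is unramified.
Compute (58/31) via Euler: 27^((31-1)/2) mod 31 = 30, so (58/31) = -1.
Legendre symbol -1 ⇒ 31 is inert.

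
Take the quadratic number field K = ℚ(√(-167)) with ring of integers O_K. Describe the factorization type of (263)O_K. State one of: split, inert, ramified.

-167 mod 4 = 1, hence disc K = -167 and O_K = ℤ[(1+√-167)/2].
263 ∤ -167, so 263 is unramified.
(-167/263) = 96^131 mod 263 = 1, giving Legendre symbol 1.
d is a quadratic residue mod p, hence 263 splits in O_K.

split — (263) = 𝔭₁𝔭₂ with 𝔭₁ ≠ 𝔭₂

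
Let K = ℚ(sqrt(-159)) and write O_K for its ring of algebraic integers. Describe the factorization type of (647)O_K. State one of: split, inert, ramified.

p is inert

-159 mod 4 = 1, hence disc K = -159 and O_K = ℤ[(1+√-159)/2].
disc(K) = -159 is not divisible by 647; 647 is unramified.
Legendre symbol by Euler's criterion: (-159/647) ≡ (-159)^323 ≡ 646 (mod 647), i.e. (-159/647) = -1.
d is a non-residue mod p, hence 647 remains inert in O_K.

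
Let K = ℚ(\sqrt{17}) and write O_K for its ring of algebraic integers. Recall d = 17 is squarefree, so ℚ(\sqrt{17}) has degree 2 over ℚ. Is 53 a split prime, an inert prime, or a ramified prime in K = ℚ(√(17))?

d = 17 ≡ 1 (mod 4), so O_K = ℤ[(1+√17)/2] and disc(K) = d = 17.
53 ∤ 17, so 53 is unramified.
(17/53) = 17^26 mod 53 = 1, giving Legendre symbol 1.
d is a quadratic residue mod p, hence 53 splits in O_K.

split — (53) = 𝔭₁𝔭₂ with 𝔭₁ ≠ 𝔭₂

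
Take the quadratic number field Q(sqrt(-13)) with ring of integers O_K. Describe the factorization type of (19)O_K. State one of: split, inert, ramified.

19 splits in O_K

-13 mod 4 = 3, hence disc K = 4·(-13) = -52 and O_K = ℤ[√-13].
disc(K) = -52 is not divisible by 19; 19 is unramified.
Compute (-13/19) via Euler: 6^((19-1)/2) mod 19 = 1, so (-13/19) = 1.
Legendre symbol 1 ⇒ 19 is split.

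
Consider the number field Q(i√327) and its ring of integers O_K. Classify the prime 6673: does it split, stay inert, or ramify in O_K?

p is inert

Since -327 ≡ 1 mod 4, the ring of integers is ℤ[(1+√-327)/2] with discriminant -327.
Since gcd(6673, -327) = 1 the prime 6673 does not ramify.
Legendre symbol by Euler's criterion: (-327/6673) ≡ (-327)^3336 ≡ 6672 (mod 6673), i.e. (-327/6673) = -1.
Legendre symbol -1 ⇒ 6673 is inert.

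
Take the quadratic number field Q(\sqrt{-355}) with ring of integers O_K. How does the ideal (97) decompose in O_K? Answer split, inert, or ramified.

p splits

d = -355 ≡ 1 (mod 4), so O_K = ℤ[(1+√-355)/2] and disc(K) = d = -355.
Since gcd(97, -355) = 1 the prime 97 does not ramify.
Compute (-355/97) via Euler: 33^((97-1)/2) mod 97 = 1, so (-355/97) = 1.
(-355/97) = 1, so 97 splits.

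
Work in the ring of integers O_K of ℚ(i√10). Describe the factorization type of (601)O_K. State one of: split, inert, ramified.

-10 mod 4 = 2, hence disc K = 4·(-10) = -40 and O_K = ℤ[√-10].
601 ∤ -40, so 601 is unramified.
Euler's criterion: (-10)^300 mod 601 = 1. Thus (-10|601) = 1.
Legendre symbol 1 ⇒ 601 is split.

splits completely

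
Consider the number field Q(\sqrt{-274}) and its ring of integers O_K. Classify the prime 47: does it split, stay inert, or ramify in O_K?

split

d = -274 ≡ 2 (mod 4), so O_K = ℤ[√-274] and disc(K) = 4d = -1096.
disc(K) = -1096 is not divisible by 47; 47 is unramified.
Compute (-274/47) via Euler: 8^((47-1)/2) mod 47 = 1, so (-274/47) = 1.
Legendre symbol 1 ⇒ 47 is split.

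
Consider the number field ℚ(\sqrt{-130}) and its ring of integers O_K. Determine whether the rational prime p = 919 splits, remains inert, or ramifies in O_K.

919 remains inert

d = -130 ≡ 2 (mod 4), so O_K = ℤ[√-130] and disc(K) = 4d = -520.
Since gcd(919, -520) = 1 the prime 919 does not ramify.
(-130/919) = 789^459 mod 919 = 918, giving Legendre symbol -1.
(-130/919) = -1, so 919 is inert.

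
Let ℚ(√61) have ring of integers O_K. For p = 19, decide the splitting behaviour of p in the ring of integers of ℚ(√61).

19 splits in O_K

61 mod 4 = 1, hence disc K = 61 and O_K = ℤ[(1+√61)/2].
Since gcd(19, 61) = 1 the prime 19 does not ramify.
Compute (61/19) via Euler: 4^((19-1)/2) mod 19 = 1, so (61/19) = 1.
Legendre symbol 1 ⇒ 19 is split.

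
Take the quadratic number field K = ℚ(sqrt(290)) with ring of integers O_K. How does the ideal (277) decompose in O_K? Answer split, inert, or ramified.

d = 290 ≡ 2 (mod 4), so O_K = ℤ[√290] and disc(K) = 4d = 1160.
disc(K) = 1160 is not divisible by 277; 277 is unramified.
Compute (290/277) via Euler: 13^((277-1)/2) mod 277 = 1, so (290/277) = 1.
(290/277) = 1, so 277 splits.

split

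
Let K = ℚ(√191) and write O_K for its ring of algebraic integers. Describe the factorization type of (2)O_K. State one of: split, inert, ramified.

Since 191 ≢ 1 mod 4, the ring of integers is ℤ[√191] with discriminant 4·191 = 764.
Ramification test: 2 | 764. The prime 2 ramifies in K.

ramified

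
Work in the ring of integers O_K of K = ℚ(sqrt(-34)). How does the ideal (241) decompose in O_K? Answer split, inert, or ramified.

remains prime (inert)

Since -34 ≢ 1 mod 4, the ring of integers is ℤ[√-34] with discriminant 4·(-34) = -136.
disc(K) = -136 is not divisible by 241; 241 is unramified.
Euler's criterion: (-34)^120 mod 241 = 240. Thus (-34|241) = -1.
Legendre symbol -1 ⇒ 241 is inert.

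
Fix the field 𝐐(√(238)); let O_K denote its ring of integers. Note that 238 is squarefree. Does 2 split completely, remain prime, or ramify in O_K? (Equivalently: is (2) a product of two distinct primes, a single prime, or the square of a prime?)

238 mod 4 = 2, hence disc K = 4·238 = 952 and O_K = ℤ[√238].
2 divides disc(K) = 952, so 2 ramifies.

2 is ramified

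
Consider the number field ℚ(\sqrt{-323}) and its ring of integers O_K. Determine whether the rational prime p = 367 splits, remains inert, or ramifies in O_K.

inert

d = -323 ≡ 1 (mod 4), so O_K = ℤ[(1+√-323)/2] and disc(K) = d = -323.
Since gcd(367, -323) = 1 the prime 367 does not ramify.
Compute (-323/367) via Euler: 44^((367-1)/2) mod 367 = 366, so (-323/367) = -1.
Legendre symbol -1 ⇒ 367 is inert.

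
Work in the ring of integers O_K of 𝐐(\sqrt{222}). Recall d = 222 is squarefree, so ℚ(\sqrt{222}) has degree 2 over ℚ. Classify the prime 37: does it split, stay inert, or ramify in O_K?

p ramifies

d = 222 ≡ 2 (mod 4), so O_K = ℤ[√222] and disc(K) = 4d = 888.
Ramification test: 37 | 888. The prime 37 ramifies in K.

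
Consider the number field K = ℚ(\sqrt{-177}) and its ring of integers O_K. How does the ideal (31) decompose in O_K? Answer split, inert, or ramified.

p splits

Since -177 ≢ 1 mod 4, the ring of integers is ℤ[√-177] with discriminant 4·(-177) = -708.
31 ∤ -708, so 31 is unramified.
Legendre symbol by Euler's criterion: (-177/31) ≡ (-177)^15 ≡ 1 (mod 31), i.e. (-177/31) = 1.
(-177/31) = 1, so 31 splits.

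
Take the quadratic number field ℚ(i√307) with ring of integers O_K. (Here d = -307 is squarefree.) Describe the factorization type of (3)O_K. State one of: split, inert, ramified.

Since -307 ≡ 1 mod 4, the ring of integers is ℤ[(1+√-307)/2] with discriminant -307.
3 ∤ -307, so 3 is unramified.
Compute (-307/3) via Euler: 2^((3-1)/2) mod 3 = 2, so (-307/3) = -1.
Legendre symbol -1 ⇒ 3 is inert.

inert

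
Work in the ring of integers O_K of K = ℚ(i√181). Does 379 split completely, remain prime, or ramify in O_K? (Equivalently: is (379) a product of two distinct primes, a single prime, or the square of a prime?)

d = -181 ≡ 3 (mod 4), so O_K = ℤ[√-181] and disc(K) = 4d = -724.
Since gcd(379, -724) = 1 the prime 379 does not ramify.
Compute (-181/379) via Euler: 198^((379-1)/2) mod 379 = 1, so (-181/379) = 1.
Legendre symbol 1 ⇒ 379 is split.

split — (379) = 𝔭₁𝔭₂ with 𝔭₁ ≠ 𝔭₂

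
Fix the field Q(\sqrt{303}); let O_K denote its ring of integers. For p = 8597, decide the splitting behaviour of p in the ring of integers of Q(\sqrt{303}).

d = 303 ≡ 3 (mod 4), so O_K = ℤ[√303] and disc(K) = 4d = 1212.
Since gcd(8597, 1212) = 1 the prime 8597 does not ramify.
Legendre symbol by Euler's criterion: (303/8597) ≡ 303^4298 ≡ 1 (mod 8597), i.e. (303/8597) = 1.
Legendre symbol 1 ⇒ 8597 is split.

8597 splits in O_K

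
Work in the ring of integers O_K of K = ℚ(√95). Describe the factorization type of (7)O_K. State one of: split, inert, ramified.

Since 95 ≢ 1 mod 4, the ring of integers is ℤ[√95] with discriminant 4·95 = 380.
7 ∤ 380, so 7 is unramified.
Compute (95/7) via Euler: 4^((7-1)/2) mod 7 = 1, so (95/7) = 1.
Legendre symbol 1 ⇒ 7 is split.

7 splits in O_K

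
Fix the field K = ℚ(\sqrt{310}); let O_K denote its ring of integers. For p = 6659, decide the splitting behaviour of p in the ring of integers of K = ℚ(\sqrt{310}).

splits completely

d = 310 ≡ 2 (mod 4), so O_K = ℤ[√310] and disc(K) = 4d = 1240.
Since gcd(6659, 1240) = 1 the prime 6659 does not ramify.
(310/6659) = 310^3329 mod 6659 = 1, giving Legendre symbol 1.
d is a quadratic residue mod p, hence 6659 splits in O_K.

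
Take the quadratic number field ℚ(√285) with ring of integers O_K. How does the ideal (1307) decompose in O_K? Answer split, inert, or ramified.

remains prime (inert)

d = 285 ≡ 1 (mod 4), so O_K = ℤ[(1+√285)/2] and disc(K) = d = 285.
disc(K) = 285 is not divisible by 1307; 1307 is unramified.
(285/1307) = 285^653 mod 1307 = 1306, giving Legendre symbol -1.
Legendre symbol -1 ⇒ 1307 is inert.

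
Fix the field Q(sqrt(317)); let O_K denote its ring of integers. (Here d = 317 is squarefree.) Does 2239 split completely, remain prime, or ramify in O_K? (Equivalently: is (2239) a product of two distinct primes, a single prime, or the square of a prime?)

317 mod 4 = 1, hence disc K = 317 and O_K = ℤ[(1+√317)/2].
disc(K) = 317 is not divisible by 2239; 2239 is unramified.
Legendre symbol by Euler's criterion: (317/2239) ≡ 317^1119 ≡ 2238 (mod 2239), i.e. (317/2239) = -1.
d is a non-residue mod p, hence 2239 remains inert in O_K.

2239 remains inert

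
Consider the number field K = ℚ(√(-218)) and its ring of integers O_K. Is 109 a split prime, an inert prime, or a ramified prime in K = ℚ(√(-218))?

-218 mod 4 = 2, hence disc K = 4·(-218) = -872 and O_K = ℤ[√-218].
109 divides disc(K) = -872, so 109 ramifies.

ramified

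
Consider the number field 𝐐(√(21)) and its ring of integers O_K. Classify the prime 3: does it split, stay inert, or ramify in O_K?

ramifies in O_K

21 mod 4 = 1, hence disc K = 21 and O_K = ℤ[(1+√21)/2].
Ramification test: 3 | 21. The prime 3 ramifies in K.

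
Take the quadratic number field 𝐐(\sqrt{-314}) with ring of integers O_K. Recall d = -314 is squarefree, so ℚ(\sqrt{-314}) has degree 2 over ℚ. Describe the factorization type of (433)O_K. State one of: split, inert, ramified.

inert — (433) stays prime in O_K

Since -314 ≢ 1 mod 4, the ring of integers is ℤ[√-314] with discriminant 4·(-314) = -1256.
433 ∤ -1256, so 433 is unramified.
Euler's criterion: (-314)^216 mod 433 = 432. Thus (-314|433) = -1.
(-314/433) = -1, so 433 is inert.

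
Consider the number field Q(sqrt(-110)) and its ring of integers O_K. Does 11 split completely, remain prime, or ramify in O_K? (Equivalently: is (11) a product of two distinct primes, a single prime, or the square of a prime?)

ramified — (11) = 𝔭²

-110 mod 4 = 2, hence disc K = 4·(-110) = -440 and O_K = ℤ[√-110].
disc(K) = -440 = 11·(-40), so p = 11 is ramified.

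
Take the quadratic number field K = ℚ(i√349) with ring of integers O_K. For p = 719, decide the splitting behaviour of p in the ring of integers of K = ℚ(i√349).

-349 mod 4 = 3, hence disc K = 4·(-349) = -1396 and O_K = ℤ[√-349].
719 ∤ -1396, so 719 is unramified.
Compute (-349/719) via Euler: 370^((719-1)/2) mod 719 = 1, so (-349/719) = 1.
(-349/719) = 1, so 719 splits.

p splits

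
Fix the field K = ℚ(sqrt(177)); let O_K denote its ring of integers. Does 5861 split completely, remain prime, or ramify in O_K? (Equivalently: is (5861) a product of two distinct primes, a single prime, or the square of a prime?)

d = 177 ≡ 1 (mod 4), so O_K = ℤ[(1+√177)/2] and disc(K) = d = 177.
Since gcd(5861, 177) = 1 the prime 5861 does not ramify.
(177/5861) = 177^2930 mod 5861 = 5860, giving Legendre symbol -1.
d is a non-residue mod p, hence 5861 remains inert in O_K.

inert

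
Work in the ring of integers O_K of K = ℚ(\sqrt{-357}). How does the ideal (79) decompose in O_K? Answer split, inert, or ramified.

79 splits in O_K

-357 mod 4 = 3, hence disc K = 4·(-357) = -1428 and O_K = ℤ[√-357].
disc(K) = -1428 is not divisible by 79; 79 is unramified.
Compute (-357/79) via Euler: 38^((79-1)/2) mod 79 = 1, so (-357/79) = 1.
Legendre symbol 1 ⇒ 79 is split.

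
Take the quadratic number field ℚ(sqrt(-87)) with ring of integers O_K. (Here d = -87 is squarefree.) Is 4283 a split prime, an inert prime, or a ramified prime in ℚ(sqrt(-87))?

inert — (4283) stays prime in O_K

d = -87 ≡ 1 (mod 4), so O_K = ℤ[(1+√-87)/2] and disc(K) = d = -87.
disc(K) = -87 is not divisible by 4283; 4283 is unramified.
(-87/4283) = 4196^2141 mod 4283 = 4282, giving Legendre symbol -1.
Legendre symbol -1 ⇒ 4283 is inert.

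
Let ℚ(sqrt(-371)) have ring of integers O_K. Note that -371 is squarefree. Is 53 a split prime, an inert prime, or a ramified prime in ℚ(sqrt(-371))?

ramified

-371 mod 4 = 1, hence disc K = -371 and O_K = ℤ[(1+√-371)/2].
Ramification test: 53 | -371. The prime 53 ramifies in K.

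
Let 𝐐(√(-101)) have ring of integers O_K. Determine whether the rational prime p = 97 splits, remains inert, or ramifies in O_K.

d = -101 ≡ 3 (mod 4), so O_K = ℤ[√-101] and disc(K) = 4d = -404.
97 ∤ -404, so 97 is unramified.
Legendre symbol by Euler's criterion: (-101/97) ≡ (-101)^48 ≡ 1 (mod 97), i.e. (-101/97) = 1.
(-101/97) = 1, so 97 splits.

split — (97) = 𝔭₁𝔭₂ with 𝔭₁ ≠ 𝔭₂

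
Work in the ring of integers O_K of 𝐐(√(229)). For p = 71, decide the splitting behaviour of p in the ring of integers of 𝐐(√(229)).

71 splits in O_K

Since 229 ≡ 1 mod 4, the ring of integers is ℤ[(1+√229)/2] with discriminant 229.
71 ∤ 229, so 71 is unramified.
(229/71) = 16^35 mod 71 = 1, giving Legendre symbol 1.
Legendre symbol 1 ⇒ 71 is split.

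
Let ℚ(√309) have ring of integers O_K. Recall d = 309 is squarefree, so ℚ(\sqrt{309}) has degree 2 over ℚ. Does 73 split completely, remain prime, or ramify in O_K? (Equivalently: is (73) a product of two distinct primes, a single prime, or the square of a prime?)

inert

Since 309 ≡ 1 mod 4, the ring of integers is ℤ[(1+√309)/2] with discriminant 309.
Since gcd(73, 309) = 1 the prime 73 does not ramify.
(309/73) = 17^36 mod 73 = 72, giving Legendre symbol -1.
Legendre symbol -1 ⇒ 73 is inert.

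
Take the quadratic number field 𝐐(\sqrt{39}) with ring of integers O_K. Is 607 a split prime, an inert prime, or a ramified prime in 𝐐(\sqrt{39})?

Since 39 ≢ 1 mod 4, the ring of integers is ℤ[√39] with discriminant 4·39 = 156.
607 ∤ 156, so 607 is unramified.
Compute (39/607) via Euler: 39^((607-1)/2) mod 607 = 606, so (39/607) = -1.
Legendre symbol -1 ⇒ 607 is inert.

inert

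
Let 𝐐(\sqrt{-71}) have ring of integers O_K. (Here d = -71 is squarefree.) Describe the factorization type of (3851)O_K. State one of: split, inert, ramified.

inert — (3851) stays prime in O_K

d = -71 ≡ 1 (mod 4), so O_K = ℤ[(1+√-71)/2] and disc(K) = d = -71.
disc(K) = -71 is not divisible by 3851; 3851 is unramified.
Legendre symbol by Euler's criterion: (-71/3851) ≡ (-71)^1925 ≡ 3850 (mod 3851), i.e. (-71/3851) = -1.
(-71/3851) = -1, so 3851 is inert.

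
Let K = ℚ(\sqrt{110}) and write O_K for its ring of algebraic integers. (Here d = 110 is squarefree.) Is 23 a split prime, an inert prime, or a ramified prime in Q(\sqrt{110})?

23 splits in O_K

110 mod 4 = 2, hence disc K = 4·110 = 440 and O_K = ℤ[√110].
Since gcd(23, 440) = 1 the prime 23 does not ramify.
Legendre symbol by Euler's criterion: (110/23) ≡ 110^11 ≡ 1 (mod 23), i.e. (110/23) = 1.
d is a quadratic residue mod p, hence 23 splits in O_K.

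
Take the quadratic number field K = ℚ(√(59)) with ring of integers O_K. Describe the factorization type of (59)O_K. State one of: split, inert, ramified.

Since 59 ≢ 1 mod 4, the ring of integers is ℤ[√59] with discriminant 4·59 = 236.
Ramification test: 59 | 236. The prime 59 ramifies in K.

ramified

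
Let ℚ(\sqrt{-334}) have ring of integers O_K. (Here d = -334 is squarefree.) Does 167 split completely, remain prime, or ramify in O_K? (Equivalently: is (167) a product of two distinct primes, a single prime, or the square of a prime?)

Since -334 ≢ 1 mod 4, the ring of integers is ℤ[√-334] with discriminant 4·(-334) = -1336.
disc(K) = -1336 = 167·(-8), so p = 167 is ramified.

p ramifies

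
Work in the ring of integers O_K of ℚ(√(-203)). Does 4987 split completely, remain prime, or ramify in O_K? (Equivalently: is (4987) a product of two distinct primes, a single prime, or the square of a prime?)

Since -203 ≡ 1 mod 4, the ring of integers is ℤ[(1+√-203)/2] with discriminant -203.
Since gcd(4987, -203) = 1 the prime 4987 does not ramify.
Legendre symbol by Euler's criterion: (-203/4987) ≡ (-203)^2493 ≡ 4986 (mod 4987), i.e. (-203/4987) = -1.
(-203/4987) = -1, so 4987 is inert.

p is inert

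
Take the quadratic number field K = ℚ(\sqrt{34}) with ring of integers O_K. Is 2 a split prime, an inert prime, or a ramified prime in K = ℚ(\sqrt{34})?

Since 34 ≢ 1 mod 4, the ring of integers is ℤ[√34] with discriminant 4·34 = 136.
Ramification test: 2 | 136. The prime 2 ramifies in K.

ramified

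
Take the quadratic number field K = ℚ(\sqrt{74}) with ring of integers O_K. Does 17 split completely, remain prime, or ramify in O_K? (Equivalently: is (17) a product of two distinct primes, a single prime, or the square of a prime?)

remains prime (inert)

d = 74 ≡ 2 (mod 4), so O_K = ℤ[√74] and disc(K) = 4d = 296.
disc(K) = 296 is not divisible by 17; 17 is unramified.
Compute (74/17) via Euler: 6^((17-1)/2) mod 17 = 16, so (74/17) = -1.
d is a non-residue mod p, hence 17 remains inert in O_K.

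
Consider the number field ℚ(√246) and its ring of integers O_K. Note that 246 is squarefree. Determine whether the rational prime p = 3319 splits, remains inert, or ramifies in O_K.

remains prime (inert)

d = 246 ≡ 2 (mod 4), so O_K = ℤ[√246] and disc(K) = 4d = 984.
Since gcd(3319, 984) = 1 the prime 3319 does not ramify.
(246/3319) = 246^1659 mod 3319 = 3318, giving Legendre symbol -1.
d is a non-residue mod p, hence 3319 remains inert in O_K.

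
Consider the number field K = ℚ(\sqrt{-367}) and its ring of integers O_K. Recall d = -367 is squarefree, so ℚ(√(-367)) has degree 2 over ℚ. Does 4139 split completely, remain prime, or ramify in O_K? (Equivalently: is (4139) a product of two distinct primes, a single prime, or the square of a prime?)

-367 mod 4 = 1, hence disc K = -367 and O_K = ℤ[(1+√-367)/2].
disc(K) = -367 is not divisible by 4139; 4139 is unramified.
Legendre symbol by Euler's criterion: (-367/4139) ≡ (-367)^2069 ≡ 1 (mod 4139), i.e. (-367/4139) = 1.
Legendre symbol 1 ⇒ 4139 is split.

4139 splits in O_K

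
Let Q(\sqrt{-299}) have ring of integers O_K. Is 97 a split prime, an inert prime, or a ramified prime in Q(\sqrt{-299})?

p splits

-299 mod 4 = 1, hence disc K = -299 and O_K = ℤ[(1+√-299)/2].
disc(K) = -299 is not divisible by 97; 97 is unramified.
Legendre symbol by Euler's criterion: (-299/97) ≡ (-299)^48 ≡ 1 (mod 97), i.e. (-299/97) = 1.
(-299/97) = 1, so 97 splits.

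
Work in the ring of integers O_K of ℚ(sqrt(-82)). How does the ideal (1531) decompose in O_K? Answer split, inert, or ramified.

inert — (1531) stays prime in O_K

-82 mod 4 = 2, hence disc K = 4·(-82) = -328 and O_K = ℤ[√-82].
1531 ∤ -328, so 1531 is unramified.
Euler's criterion: (-82)^765 mod 1531 = 1530. Thus (-82|1531) = -1.
(-82/1531) = -1, so 1531 is inert.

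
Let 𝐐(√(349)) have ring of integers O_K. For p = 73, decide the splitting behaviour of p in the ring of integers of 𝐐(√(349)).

p splits

349 mod 4 = 1, hence disc K = 349 and O_K = ℤ[(1+√349)/2].
Since gcd(73, 349) = 1 the prime 73 does not ramify.
(349/73) = 57^36 mod 73 = 1, giving Legendre symbol 1.
Legendre symbol 1 ⇒ 73 is split.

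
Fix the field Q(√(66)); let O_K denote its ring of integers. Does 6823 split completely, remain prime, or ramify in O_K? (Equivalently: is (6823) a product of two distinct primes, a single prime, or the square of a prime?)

Since 66 ≢ 1 mod 4, the ring of integers is ℤ[√66] with discriminant 4·66 = 264.
6823 ∤ 264, so 6823 is unramified.
Euler's criterion: 66^3411 mod 6823 = 1. Thus (66|6823) = 1.
d is a quadratic residue mod p, hence 6823 splits in O_K.

6823 splits in O_K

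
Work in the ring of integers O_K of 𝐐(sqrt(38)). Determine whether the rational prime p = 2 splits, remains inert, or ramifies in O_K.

Since 38 ≢ 1 mod 4, the ring of integers is ℤ[√38] with discriminant 4·38 = 152.
disc(K) = 152 = 2·76, so p = 2 is ramified.

p ramifies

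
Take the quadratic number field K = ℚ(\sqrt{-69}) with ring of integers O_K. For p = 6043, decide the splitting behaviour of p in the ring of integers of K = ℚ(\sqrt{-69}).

6043 splits in O_K

d = -69 ≡ 3 (mod 4), so O_K = ℤ[√-69] and disc(K) = 4d = -276.
disc(K) = -276 is not divisible by 6043; 6043 is unramified.
Legendre symbol by Euler's criterion: (-69/6043) ≡ (-69)^3021 ≡ 1 (mod 6043), i.e. (-69/6043) = 1.
(-69/6043) = 1, so 6043 splits.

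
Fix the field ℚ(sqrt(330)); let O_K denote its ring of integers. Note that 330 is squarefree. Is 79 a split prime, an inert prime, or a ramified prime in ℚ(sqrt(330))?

inert

330 mod 4 = 2, hence disc K = 4·330 = 1320 and O_K = ℤ[√330].
Since gcd(79, 1320) = 1 the prime 79 does not ramify.
(330/79) = 14^39 mod 79 = 78, giving Legendre symbol -1.
(330/79) = -1, so 79 is inert.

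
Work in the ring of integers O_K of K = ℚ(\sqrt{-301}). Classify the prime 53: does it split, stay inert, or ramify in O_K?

Since -301 ≢ 1 mod 4, the ring of integers is ℤ[√-301] with discriminant 4·(-301) = -1204.
53 ∤ -1204, so 53 is unramified.
Legendre symbol by Euler's criterion: (-301/53) ≡ (-301)^26 ≡ 1 (mod 53), i.e. (-301/53) = 1.
d is a quadratic residue mod p, hence 53 splits in O_K.

split — (53) = 𝔭₁𝔭₂ with 𝔭₁ ≠ 𝔭₂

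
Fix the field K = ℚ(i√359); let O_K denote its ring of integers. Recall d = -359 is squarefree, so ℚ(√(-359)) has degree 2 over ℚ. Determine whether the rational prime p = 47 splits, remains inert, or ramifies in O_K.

-359 mod 4 = 1, hence disc K = -359 and O_K = ℤ[(1+√-359)/2].
disc(K) = -359 is not divisible by 47; 47 is unramified.
(-359/47) = 17^23 mod 47 = 1, giving Legendre symbol 1.
(-359/47) = 1, so 47 splits.

splits completely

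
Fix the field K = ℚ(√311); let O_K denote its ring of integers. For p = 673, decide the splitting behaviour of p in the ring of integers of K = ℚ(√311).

311 mod 4 = 3, hence disc K = 4·311 = 1244 and O_K = ℤ[√311].
673 ∤ 1244, so 673 is unramified.
Compute (311/673) via Euler: 311^((673-1)/2) mod 673 = 672, so (311/673) = -1.
d is a non-residue mod p, hence 673 remains inert in O_K.

inert — (673) stays prime in O_K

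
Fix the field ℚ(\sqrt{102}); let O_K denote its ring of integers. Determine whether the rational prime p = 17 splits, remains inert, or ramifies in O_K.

102 mod 4 = 2, hence disc K = 4·102 = 408 and O_K = ℤ[√102].
Ramification test: 17 | 408. The prime 17 ramifies in K.

ramifies in O_K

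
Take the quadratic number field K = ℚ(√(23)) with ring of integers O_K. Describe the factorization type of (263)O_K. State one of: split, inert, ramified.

d = 23 ≡ 3 (mod 4), so O_K = ℤ[√23] and disc(K) = 4d = 92.
Since gcd(263, 92) = 1 the prime 263 does not ramify.
Compute (23/263) via Euler: 23^((263-1)/2) mod 263 = 1, so (23/263) = 1.
Legendre symbol 1 ⇒ 263 is split.

split — (263) = 𝔭₁𝔭₂ with 𝔭₁ ≠ 𝔭₂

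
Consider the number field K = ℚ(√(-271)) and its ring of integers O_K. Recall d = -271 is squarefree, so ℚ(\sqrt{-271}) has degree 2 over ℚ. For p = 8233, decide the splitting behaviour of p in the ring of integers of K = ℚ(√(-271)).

8233 splits in O_K

Since -271 ≡ 1 mod 4, the ring of integers is ℤ[(1+√-271)/2] with discriminant -271.
8233 ∤ -271, so 8233 is unramified.
(-271/8233) = 7962^4116 mod 8233 = 1, giving Legendre symbol 1.
d is a quadratic residue mod p, hence 8233 splits in O_K.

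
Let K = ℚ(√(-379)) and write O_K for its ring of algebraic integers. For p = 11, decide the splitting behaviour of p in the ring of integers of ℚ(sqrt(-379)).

Since -379 ≡ 1 mod 4, the ring of integers is ℤ[(1+√-379)/2] with discriminant -379.
11 ∤ -379, so 11 is unramified.
Legendre symbol by Euler's criterion: (-379/11) ≡ (-379)^5 ≡ 10 (mod 11), i.e. (-379/11) = -1.
Legendre symbol -1 ⇒ 11 is inert.

inert — (11) stays prime in O_K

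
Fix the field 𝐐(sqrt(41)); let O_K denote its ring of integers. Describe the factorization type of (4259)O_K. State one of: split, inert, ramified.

d = 41 ≡ 1 (mod 4), so O_K = ℤ[(1+√41)/2] and disc(K) = d = 41.
Since gcd(4259, 41) = 1 the prime 4259 does not ramify.
Legendre symbol by Euler's criterion: (41/4259) ≡ 41^2129 ≡ 1 (mod 4259), i.e. (41/4259) = 1.
Legendre symbol 1 ⇒ 4259 is split.

split — (4259) = 𝔭₁𝔭₂ with 𝔭₁ ≠ 𝔭₂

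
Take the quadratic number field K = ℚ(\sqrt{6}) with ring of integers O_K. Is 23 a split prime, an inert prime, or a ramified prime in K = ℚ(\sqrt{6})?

splits completely

6 mod 4 = 2, hence disc K = 4·6 = 24 and O_K = ℤ[√6].
disc(K) = 24 is not divisible by 23; 23 is unramified.
(6/23) = 6^11 mod 23 = 1, giving Legendre symbol 1.
(6/23) = 1, so 23 splits.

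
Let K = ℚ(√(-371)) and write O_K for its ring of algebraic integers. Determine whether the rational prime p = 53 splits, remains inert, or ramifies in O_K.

-371 mod 4 = 1, hence disc K = -371 and O_K = ℤ[(1+√-371)/2].
53 divides disc(K) = -371, so 53 ramifies.

p ramifies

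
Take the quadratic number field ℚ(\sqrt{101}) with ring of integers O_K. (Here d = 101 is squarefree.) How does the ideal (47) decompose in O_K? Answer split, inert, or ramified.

101 mod 4 = 1, hence disc K = 101 and O_K = ℤ[(1+√101)/2].
47 ∤ 101, so 47 is unramified.
Euler's criterion: 101^23 mod 47 = 1. Thus (101|47) = 1.
(101/47) = 1, so 47 splits.

splits completely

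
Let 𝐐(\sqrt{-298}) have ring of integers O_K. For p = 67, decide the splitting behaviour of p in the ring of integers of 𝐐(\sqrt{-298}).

p splits

Since -298 ≢ 1 mod 4, the ring of integers is ℤ[√-298] with discriminant 4·(-298) = -1192.
Since gcd(67, -1192) = 1 the prime 67 does not ramify.
Euler's criterion: (-298)^33 mod 67 = 1. Thus (-298|67) = 1.
Legendre symbol 1 ⇒ 67 is split.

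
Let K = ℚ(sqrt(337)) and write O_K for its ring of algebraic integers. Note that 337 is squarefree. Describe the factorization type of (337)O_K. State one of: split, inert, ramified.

d = 337 ≡ 1 (mod 4), so O_K = ℤ[(1+√337)/2] and disc(K) = d = 337.
disc(K) = 337 = 337·1, so p = 337 is ramified.

ramifies in O_K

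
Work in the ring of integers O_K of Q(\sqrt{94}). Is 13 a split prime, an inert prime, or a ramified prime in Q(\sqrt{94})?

Since 94 ≢ 1 mod 4, the ring of integers is ℤ[√94] with discriminant 4·94 = 376.
disc(K) = 376 is not divisible by 13; 13 is unramified.
Legendre symbol by Euler's criterion: (94/13) ≡ 94^6 ≡ 1 (mod 13), i.e. (94/13) = 1.
Legendre symbol 1 ⇒ 13 is split.

13 splits in O_K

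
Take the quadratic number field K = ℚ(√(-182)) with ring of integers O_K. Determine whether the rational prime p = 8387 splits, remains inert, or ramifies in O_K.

p splits

-182 mod 4 = 2, hence disc K = 4·(-182) = -728 and O_K = ℤ[√-182].
Since gcd(8387, -728) = 1 the prime 8387 does not ramify.
Euler's criterion: (-182)^4193 mod 8387 = 1. Thus (-182|8387) = 1.
Legendre symbol 1 ⇒ 8387 is split.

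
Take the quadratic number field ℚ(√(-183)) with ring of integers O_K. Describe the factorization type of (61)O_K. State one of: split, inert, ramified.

p ramifies

-183 mod 4 = 1, hence disc K = -183 and O_K = ℤ[(1+√-183)/2].
61 divides disc(K) = -183, so 61 ramifies.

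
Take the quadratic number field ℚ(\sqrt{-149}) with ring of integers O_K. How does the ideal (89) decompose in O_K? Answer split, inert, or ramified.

inert

d = -149 ≡ 3 (mod 4), so O_K = ℤ[√-149] and disc(K) = 4d = -596.
89 ∤ -596, so 89 is unramified.
Legendre symbol by Euler's criterion: (-149/89) ≡ (-149)^44 ≡ 88 (mod 89), i.e. (-149/89) = -1.
d is a non-residue mod p, hence 89 remains inert in O_K.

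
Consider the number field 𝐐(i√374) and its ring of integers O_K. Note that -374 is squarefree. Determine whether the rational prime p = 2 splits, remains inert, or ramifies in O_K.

2 is ramified

-374 mod 4 = 2, hence disc K = 4·(-374) = -1496 and O_K = ℤ[√-374].
2 divides disc(K) = -1496, so 2 ramifies.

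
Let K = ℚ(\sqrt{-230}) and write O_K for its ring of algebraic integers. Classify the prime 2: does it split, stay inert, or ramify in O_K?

2 is ramified

Since -230 ≢ 1 mod 4, the ring of integers is ℤ[√-230] with discriminant 4·(-230) = -920.
disc(K) = -920 = 2·(-460), so p = 2 is ramified.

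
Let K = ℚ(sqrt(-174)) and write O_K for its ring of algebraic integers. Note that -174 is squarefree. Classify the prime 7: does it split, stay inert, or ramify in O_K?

split — (7) = 𝔭₁𝔭₂ with 𝔭₁ ≠ 𝔭₂

-174 mod 4 = 2, hence disc K = 4·(-174) = -696 and O_K = ℤ[√-174].
7 ∤ -696, so 7 is unramified.
Legendre symbol by Euler's criterion: (-174/7) ≡ (-174)^3 ≡ 1 (mod 7), i.e. (-174/7) = 1.
d is a quadratic residue mod p, hence 7 splits in O_K.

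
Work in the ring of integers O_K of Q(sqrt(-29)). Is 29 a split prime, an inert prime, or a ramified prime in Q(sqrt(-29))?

d = -29 ≡ 3 (mod 4), so O_K = ℤ[√-29] and disc(K) = 4d = -116.
disc(K) = -116 = 29·(-4), so p = 29 is ramified.

29 is ramified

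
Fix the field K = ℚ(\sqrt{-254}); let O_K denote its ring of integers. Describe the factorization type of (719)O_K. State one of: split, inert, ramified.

-254 mod 4 = 2, hence disc K = 4·(-254) = -1016 and O_K = ℤ[√-254].
Since gcd(719, -1016) = 1 the prime 719 does not ramify.
(-254/719) = 465^359 mod 719 = 1, giving Legendre symbol 1.
d is a quadratic residue mod p, hence 719 splits in O_K.

split — (719) = 𝔭₁𝔭₂ with 𝔭₁ ≠ 𝔭₂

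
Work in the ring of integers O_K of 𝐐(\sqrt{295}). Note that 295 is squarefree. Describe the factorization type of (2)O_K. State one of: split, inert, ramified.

ramified

d = 295 ≡ 3 (mod 4), so O_K = ℤ[√295] and disc(K) = 4d = 1180.
Ramification test: 2 | 1180. The prime 2 ramifies in K.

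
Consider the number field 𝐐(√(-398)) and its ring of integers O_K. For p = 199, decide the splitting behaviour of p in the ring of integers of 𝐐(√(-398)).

ramified — (199) = 𝔭²

-398 mod 4 = 2, hence disc K = 4·(-398) = -1592 and O_K = ℤ[√-398].
199 divides disc(K) = -1592, so 199 ramifies.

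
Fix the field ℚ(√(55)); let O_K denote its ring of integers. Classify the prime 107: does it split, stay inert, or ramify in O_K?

Since 55 ≢ 1 mod 4, the ring of integers is ℤ[√55] with discriminant 4·55 = 220.
disc(K) = 220 is not divisible by 107; 107 is unramified.
Euler's criterion: 55^53 mod 107 = 106. Thus (55|107) = -1.
Legendre symbol -1 ⇒ 107 is inert.

107 remains inert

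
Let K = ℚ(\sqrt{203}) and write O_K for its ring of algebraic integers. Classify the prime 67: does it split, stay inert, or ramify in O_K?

p is inert

Since 203 ≢ 1 mod 4, the ring of integers is ℤ[√203] with discriminant 4·203 = 812.
disc(K) = 812 is not divisible by 67; 67 is unramified.
Compute (203/67) via Euler: 2^((67-1)/2) mod 67 = 66, so (203/67) = -1.
d is a non-residue mod p, hence 67 remains inert in O_K.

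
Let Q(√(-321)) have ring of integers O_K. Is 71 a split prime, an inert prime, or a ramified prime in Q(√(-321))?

Since -321 ≢ 1 mod 4, the ring of integers is ℤ[√-321] with discriminant 4·(-321) = -1284.
71 ∤ -1284, so 71 is unramified.
(-321/71) = 34^35 mod 71 = 70, giving Legendre symbol -1.
Legendre symbol -1 ⇒ 71 is inert.

inert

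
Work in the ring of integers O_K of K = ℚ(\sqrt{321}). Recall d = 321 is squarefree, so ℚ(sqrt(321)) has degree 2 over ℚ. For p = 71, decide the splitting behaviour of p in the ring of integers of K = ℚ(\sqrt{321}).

d = 321 ≡ 1 (mod 4), so O_K = ℤ[(1+√321)/2] and disc(K) = d = 321.
71 ∤ 321, so 71 is unramified.
Euler's criterion: 321^35 mod 71 = 1. Thus (321|71) = 1.
d is a quadratic residue mod p, hence 71 splits in O_K.

p splits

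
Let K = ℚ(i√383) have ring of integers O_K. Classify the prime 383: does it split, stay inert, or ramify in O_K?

d = -383 ≡ 1 (mod 4), so O_K = ℤ[(1+√-383)/2] and disc(K) = d = -383.
Ramification test: 383 | -383. The prime 383 ramifies in K.

ramified — (383) = 𝔭²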